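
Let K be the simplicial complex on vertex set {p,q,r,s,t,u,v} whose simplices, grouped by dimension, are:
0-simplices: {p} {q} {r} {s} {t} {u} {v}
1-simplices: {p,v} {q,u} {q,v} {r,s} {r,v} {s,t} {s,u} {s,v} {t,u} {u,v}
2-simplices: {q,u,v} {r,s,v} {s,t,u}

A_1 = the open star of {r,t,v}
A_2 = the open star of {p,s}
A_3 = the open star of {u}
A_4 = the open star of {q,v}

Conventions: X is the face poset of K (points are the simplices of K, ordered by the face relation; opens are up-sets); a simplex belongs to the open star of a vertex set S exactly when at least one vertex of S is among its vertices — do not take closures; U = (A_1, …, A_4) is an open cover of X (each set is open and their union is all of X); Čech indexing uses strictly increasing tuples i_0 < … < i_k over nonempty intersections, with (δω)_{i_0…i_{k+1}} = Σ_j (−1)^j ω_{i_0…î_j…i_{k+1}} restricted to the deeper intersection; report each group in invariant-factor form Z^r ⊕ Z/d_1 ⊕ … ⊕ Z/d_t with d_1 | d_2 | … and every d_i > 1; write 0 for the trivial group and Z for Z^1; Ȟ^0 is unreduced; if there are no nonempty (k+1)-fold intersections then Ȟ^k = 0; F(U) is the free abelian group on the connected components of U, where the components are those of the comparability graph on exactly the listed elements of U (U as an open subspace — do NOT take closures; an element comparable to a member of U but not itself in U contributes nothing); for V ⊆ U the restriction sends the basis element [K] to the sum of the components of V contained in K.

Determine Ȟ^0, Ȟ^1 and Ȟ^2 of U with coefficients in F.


nerve of the cover:
  A1={{r},{t},{v},{p,v},{q,v},{r,s},{r,v},{s,t},{s,v},{t,u},{u,v},{q,u,v},{r,s,v},{s,t,u}} A2={{p},{s},{p,v},{r,s},{s,t},{s,u},{s,v},{r,s,v},{s,t,u}} A3={{u},{q,u},{s,u},{t,u},{u,v},{q,u,v},{s,t,u}} A4={{q},{v},{p,v},{q,u},{q,v},{r,v},{s,v},{u,v},{q,u,v},{r,s,v}}
  A12={{p,v},{r,s},{s,t},{s,v},{r,s,v},{s,t,u}} A13={{t,u},{u,v},{q,u,v},{s,t,u}} A14={{v},{p,v},{q,v},{r,v},{s,v},{u,v},{q,u,v},{r,s,v}} A23={{s,u},{s,t,u}} A24={{p,v},{s,v},{r,s,v}} A34={{q,u},{u,v},{q,u,v}}
  A123={{s,t,u}} A124={{p,v},{s,v},{r,s,v}} A134={{u,v},{q,u,v}}
components per intersection:
  A1: {{r},{v},{p,v},{q,v},{r,s},{r,v},{s,v},{u,v},{q,u,v},{r,s,v}} {{t},{s,t},{t,u},{s,t,u}}
  A2: {{p},{p,v}} {{s},{r,s},{s,t},{s,u},{s,v},{r,s,v},{s,t,u}}
  A3: {{u},{q,u},{s,u},{t,u},{u,v},{q,u,v},{s,t,u}}
  A4: {{q},{v},{p,v},{q,u},{q,v},{r,v},{s,v},{u,v},{q,u,v},{r,s,v}}
  A12: {{p,v}} {{r,s},{s,v},{r,s,v}} {{s,t},{s,t,u}}
  A13: {{t,u},{s,t,u}} {{u,v},{q,u,v}}
  A14: {{v},{p,v},{q,v},{r,v},{s,v},{u,v},{q,u,v},{r,s,v}}
  A23: {{s,u},{s,t,u}}
  A24: {{p,v}} {{s,v},{r,s,v}}
  A34: {{q,u},{u,v},{q,u,v}}
  A123: {{s,t,u}}
  A124: {{p,v}} {{s,v},{r,s,v}}
  A134: {{u,v},{q,u,v}}
C dims 6,10,4; δ0: rk 5, SNF 1^5; δ1: rk 4, SNF 1^4
Ȟ^0 = (6 − 5) − 0 = 1, so Ȟ^0 ≅ Z
Ȟ^1 = (10 − 4) − 5 = 1, so Ȟ^1 ≅ Z
Ȟ^2 = (4 − 0) − 4 = 0, so Ȟ^2 ≅ 0

Ȟ^0(U;F) ≅ Z, Ȟ^1(U;F) ≅ Z, Ȟ^2(U;F) ≅ 0


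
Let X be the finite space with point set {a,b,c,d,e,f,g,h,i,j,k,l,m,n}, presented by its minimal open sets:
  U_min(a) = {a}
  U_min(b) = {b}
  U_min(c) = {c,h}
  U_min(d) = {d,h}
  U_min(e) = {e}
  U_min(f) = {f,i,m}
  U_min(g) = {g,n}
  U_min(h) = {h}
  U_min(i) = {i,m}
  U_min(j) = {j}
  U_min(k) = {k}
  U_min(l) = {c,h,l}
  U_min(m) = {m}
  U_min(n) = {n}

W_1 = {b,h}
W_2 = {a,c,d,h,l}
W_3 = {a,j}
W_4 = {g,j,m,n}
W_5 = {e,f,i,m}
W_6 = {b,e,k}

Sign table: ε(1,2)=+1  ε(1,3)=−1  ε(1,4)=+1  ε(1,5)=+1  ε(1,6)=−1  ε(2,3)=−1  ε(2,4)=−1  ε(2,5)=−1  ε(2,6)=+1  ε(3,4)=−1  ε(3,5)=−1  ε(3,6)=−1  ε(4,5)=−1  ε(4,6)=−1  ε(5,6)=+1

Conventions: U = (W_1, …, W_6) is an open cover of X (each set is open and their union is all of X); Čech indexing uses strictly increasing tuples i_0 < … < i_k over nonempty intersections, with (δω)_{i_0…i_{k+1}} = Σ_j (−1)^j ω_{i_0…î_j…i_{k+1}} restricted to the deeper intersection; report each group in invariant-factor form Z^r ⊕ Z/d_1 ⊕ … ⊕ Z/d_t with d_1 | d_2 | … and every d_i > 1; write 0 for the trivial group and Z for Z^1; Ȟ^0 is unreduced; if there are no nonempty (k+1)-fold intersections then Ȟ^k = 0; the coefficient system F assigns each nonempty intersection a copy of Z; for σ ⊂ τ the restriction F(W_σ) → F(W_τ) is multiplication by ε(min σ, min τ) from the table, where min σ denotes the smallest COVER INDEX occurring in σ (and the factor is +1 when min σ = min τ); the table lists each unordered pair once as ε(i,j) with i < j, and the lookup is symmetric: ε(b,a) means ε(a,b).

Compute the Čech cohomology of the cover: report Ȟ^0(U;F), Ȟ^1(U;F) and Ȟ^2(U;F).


nerve simplices:
  W12={h} W16={b} W23={a} W34={j} W45={m} W56={e}
C dims 6,6; δ0: rk 5, SNF 1^5
degree 0: 6−5−0 = 1 → Ȟ^0 ≅ Z
degree 1: 6−0−5 = 1 → Ȟ^1 ≅ Z
degree 2: 0−0−0 = 0 → Ȟ^2 ≅ 0

Ȟ^0 = Z, Ȟ^1 = Z and Ȟ^2 = 0


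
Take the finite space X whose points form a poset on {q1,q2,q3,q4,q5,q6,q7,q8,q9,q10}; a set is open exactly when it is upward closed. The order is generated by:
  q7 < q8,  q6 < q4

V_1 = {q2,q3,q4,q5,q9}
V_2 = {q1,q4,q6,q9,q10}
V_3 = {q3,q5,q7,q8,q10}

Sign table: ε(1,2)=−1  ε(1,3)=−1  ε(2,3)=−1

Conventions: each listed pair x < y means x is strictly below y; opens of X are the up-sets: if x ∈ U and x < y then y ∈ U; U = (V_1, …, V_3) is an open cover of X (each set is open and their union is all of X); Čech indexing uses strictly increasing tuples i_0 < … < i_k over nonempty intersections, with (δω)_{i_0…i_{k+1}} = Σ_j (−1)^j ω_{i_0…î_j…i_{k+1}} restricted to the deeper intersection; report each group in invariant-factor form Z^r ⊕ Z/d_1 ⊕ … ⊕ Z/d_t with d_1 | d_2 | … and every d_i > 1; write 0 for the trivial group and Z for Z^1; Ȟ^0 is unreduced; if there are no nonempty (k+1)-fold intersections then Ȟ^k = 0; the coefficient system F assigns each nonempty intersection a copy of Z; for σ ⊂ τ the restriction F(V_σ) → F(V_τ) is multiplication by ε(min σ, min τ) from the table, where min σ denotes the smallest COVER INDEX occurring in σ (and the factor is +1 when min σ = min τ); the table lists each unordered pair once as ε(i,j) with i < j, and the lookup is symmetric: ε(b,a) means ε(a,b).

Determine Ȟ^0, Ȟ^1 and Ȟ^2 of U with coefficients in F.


cover nerve:
  V12={q4,q9} V13={q3,q5} V23={q10}
C dims 3,3; δ0: rk 3, SNF 1^2·2
Ȟ^0: (3−3)−0=0 ⇒ 0
Ȟ^1: (3−0)−3=0 plus torsion [2] ⇒ Z/2
Ȟ^2: (0−0)−0=0 ⇒ 0

Ȟ^0 = 0,  Ȟ^1 = Z/2,  Ȟ^2 = 0


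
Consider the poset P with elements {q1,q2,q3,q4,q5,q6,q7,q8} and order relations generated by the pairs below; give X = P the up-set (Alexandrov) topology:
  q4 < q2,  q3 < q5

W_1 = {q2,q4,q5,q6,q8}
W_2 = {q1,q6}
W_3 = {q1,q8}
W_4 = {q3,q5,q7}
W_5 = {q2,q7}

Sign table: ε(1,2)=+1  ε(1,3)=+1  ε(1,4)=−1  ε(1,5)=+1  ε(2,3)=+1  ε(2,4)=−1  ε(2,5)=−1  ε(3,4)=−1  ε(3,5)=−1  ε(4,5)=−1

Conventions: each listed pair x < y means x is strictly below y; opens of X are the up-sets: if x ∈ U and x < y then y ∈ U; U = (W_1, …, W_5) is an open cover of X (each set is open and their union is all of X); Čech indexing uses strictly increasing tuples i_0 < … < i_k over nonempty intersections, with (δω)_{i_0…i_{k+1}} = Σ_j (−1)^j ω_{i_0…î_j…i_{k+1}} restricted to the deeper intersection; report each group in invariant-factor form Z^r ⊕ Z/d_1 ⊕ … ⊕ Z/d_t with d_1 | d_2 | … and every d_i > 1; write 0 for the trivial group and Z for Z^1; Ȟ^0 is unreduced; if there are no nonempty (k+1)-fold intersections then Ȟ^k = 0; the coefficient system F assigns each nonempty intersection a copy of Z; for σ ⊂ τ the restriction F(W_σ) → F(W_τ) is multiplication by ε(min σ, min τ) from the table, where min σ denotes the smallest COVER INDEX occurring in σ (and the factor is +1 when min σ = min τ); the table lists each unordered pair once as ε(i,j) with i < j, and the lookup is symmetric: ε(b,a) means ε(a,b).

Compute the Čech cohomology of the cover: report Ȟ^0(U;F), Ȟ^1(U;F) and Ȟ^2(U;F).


Ȟ^0(U;F) ≅ Z, Ȟ^1(U;F) ≅ Z^2 and Ȟ^2(U;F) ≅ 0

cover nerve:
  W12={q6} W13={q8} W14={q5} W15={q2} W23={q1} W45={q7}
C dims 5,6; δ0: rk 4, SNF 1^4
Ȟ^0: (5−4)−0=1 ⇒ Z
Ȟ^1: (6−0)−4=2 ⇒ Z^2
Ȟ^2: (0−0)−0=0 ⇒ 0


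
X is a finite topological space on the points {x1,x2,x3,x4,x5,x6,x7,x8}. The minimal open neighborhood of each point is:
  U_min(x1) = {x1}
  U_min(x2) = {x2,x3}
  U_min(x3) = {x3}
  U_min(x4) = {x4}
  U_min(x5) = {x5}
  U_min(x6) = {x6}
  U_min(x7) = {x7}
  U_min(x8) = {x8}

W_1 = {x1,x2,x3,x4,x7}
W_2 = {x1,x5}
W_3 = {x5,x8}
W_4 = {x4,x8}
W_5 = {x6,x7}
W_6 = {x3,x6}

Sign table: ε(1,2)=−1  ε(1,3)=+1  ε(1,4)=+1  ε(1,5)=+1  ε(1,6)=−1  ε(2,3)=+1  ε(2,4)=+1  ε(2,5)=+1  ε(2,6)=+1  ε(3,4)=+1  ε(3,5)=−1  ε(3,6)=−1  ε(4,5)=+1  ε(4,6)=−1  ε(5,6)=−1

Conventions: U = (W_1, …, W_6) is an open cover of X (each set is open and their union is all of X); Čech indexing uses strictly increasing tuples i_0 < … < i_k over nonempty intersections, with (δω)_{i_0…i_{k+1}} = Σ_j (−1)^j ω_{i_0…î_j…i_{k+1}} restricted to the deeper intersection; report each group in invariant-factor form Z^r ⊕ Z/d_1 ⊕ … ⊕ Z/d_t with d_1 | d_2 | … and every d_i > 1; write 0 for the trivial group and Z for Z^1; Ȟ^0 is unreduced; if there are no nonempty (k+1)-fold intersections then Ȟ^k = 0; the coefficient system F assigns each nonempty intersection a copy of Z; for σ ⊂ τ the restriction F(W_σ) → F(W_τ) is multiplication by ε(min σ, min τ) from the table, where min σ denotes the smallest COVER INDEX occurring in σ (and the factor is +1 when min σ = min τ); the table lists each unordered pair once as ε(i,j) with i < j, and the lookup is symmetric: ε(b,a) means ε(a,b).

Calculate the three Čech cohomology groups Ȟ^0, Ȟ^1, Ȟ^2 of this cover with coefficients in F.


nerve of the cover:
  W12={x1} W14={x4} W15={x7} W16={x3} W23={x5} W34={x8} W56={x6}
C dims 6,7; δ0: rk 6, SNF 1^5·2
Ȟ^0 = (6 − 6) − 0 = 0, so Ȟ^0 ≅ 0
Ȟ^1 = (7 − 0) − 6 = 1 plus torsion [2], so Ȟ^1 ≅ Z ⊕ Z/2
Ȟ^2 = (0 − 0) − 0 = 0, so Ȟ^2 ≅ 0

Ȟ^0 ≅ 0,  Ȟ^1 ≅ Z ⊕ Z/2,  Ȟ^2 ≅ 0


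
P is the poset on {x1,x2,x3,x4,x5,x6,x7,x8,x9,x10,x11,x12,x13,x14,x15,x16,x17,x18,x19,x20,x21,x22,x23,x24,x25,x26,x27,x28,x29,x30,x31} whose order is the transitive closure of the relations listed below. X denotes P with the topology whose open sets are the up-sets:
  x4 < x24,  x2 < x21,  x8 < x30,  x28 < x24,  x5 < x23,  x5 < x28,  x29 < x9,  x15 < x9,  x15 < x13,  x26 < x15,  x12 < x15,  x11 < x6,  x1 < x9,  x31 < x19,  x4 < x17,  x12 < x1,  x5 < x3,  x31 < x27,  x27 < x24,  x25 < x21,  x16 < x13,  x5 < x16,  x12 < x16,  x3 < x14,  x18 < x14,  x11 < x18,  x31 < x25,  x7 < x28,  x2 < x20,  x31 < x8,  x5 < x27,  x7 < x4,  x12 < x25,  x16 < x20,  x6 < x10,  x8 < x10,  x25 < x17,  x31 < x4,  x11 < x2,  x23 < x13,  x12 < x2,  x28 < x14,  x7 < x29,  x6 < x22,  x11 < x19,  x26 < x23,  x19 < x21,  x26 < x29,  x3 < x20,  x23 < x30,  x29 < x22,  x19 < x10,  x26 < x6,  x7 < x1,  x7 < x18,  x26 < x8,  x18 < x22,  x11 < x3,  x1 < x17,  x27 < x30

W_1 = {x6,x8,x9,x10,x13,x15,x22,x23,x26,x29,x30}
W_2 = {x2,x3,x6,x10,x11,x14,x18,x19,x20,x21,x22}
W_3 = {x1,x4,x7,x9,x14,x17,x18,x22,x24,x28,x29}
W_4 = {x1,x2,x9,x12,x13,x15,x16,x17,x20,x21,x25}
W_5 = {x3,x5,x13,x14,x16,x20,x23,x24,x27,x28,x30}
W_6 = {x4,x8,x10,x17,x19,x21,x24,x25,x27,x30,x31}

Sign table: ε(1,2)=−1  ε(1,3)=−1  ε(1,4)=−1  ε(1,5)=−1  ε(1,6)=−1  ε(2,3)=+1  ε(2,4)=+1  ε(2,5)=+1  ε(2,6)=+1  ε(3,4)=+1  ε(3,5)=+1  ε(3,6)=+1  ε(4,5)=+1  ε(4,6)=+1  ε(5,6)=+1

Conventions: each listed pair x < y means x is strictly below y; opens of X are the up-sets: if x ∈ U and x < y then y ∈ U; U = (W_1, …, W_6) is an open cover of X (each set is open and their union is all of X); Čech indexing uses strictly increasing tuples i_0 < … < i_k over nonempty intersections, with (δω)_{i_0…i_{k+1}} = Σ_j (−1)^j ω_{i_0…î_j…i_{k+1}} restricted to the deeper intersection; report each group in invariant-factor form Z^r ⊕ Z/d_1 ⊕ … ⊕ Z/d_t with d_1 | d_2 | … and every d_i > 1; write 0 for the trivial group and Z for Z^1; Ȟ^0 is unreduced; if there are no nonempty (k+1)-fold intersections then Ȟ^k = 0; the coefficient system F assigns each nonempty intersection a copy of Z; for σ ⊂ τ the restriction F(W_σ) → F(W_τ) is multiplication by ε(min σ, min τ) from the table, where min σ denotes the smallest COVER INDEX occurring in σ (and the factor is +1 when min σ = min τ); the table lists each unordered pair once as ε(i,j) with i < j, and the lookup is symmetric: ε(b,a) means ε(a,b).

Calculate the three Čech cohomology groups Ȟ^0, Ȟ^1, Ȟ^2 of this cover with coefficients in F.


nerve of the cover:
  W12={x6,x10,x22} W13={x9,x22,x29} W14={x9,x13,x15} W15={x13,x23,x30} W16={x8,x10,x30} W23={x14,x18,x22} W24={x2,x20,x21} W25={x3,x14,x20} W26={x10,x19,x21} W34={x1,x9,x17} W35={x14,x24,x28} W36={x4,x17,x24} W45={x13,x16,x20} W46={x17,x21,x25} W56={x24,x27,x30}
  W123={x22} W126={x10} W134={x9} W145={x13} W156={x30} W235={x14} W245={x20} W246={x21} W346={x17} W356={x24}
C dims 6,15,10; δ0: rk 5, SNF 1^5; δ1: rk 10, SNF 1^9·2
Ȟ^0 = (6 − 5) − 0 = 1, so Ȟ^0 ≅ Z
Ȟ^1 = (15 − 10) − 5 = 0, so Ȟ^1 ≅ 0
Ȟ^2 = (10 − 0) − 10 = 0 plus torsion [2], so Ȟ^2 ≅ Z/2

Ȟ^0(U;F) ≅ Z, Ȟ^1(U;F) ≅ 0, Ȟ^2(U;F) ≅ Z/2


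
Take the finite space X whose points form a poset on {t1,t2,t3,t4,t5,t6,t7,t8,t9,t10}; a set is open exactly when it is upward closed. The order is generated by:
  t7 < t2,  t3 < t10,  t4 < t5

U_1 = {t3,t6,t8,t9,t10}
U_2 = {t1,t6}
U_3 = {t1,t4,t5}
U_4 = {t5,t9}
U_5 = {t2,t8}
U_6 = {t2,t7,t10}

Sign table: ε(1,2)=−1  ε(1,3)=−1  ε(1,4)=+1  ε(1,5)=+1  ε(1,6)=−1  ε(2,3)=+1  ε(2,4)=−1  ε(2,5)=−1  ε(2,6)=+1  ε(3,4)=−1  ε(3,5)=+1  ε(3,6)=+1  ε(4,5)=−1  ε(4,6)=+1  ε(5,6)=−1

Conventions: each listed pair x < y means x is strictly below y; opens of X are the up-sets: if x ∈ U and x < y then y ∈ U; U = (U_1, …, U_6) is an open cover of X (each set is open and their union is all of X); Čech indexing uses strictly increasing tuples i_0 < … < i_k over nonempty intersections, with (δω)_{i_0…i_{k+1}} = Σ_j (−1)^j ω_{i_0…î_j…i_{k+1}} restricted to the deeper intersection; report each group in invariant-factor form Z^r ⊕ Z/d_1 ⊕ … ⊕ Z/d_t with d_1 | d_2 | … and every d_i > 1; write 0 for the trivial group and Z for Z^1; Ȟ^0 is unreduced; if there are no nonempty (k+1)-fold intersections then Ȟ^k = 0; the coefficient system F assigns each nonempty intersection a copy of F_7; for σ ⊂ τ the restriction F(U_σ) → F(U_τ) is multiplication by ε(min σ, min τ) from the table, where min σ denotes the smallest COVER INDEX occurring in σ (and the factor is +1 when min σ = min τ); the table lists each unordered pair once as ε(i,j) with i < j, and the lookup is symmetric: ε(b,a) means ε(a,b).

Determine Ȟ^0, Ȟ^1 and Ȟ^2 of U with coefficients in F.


nonempty overlaps:
  U12={t6} U14={t9} U15={t8} U16={t10} U23={t1} U34={t5} U56={t2}
C dims 6,7; δ0: rk_F7 5
degree 0: 6−5−0 = 1 → Ȟ^0 ≅ Z/7
degree 1: 7−0−5 = 2 → Ȟ^1 ≅ Z/7 ⊕ Z/7
degree 2: 0−0−0 = 0 → Ȟ^2 ≅ 0

Ȟ^0(U;F) ≅ Z/7, Ȟ^1(U;F) ≅ Z/7 ⊕ Z/7 and Ȟ^2(U;F) ≅ 0


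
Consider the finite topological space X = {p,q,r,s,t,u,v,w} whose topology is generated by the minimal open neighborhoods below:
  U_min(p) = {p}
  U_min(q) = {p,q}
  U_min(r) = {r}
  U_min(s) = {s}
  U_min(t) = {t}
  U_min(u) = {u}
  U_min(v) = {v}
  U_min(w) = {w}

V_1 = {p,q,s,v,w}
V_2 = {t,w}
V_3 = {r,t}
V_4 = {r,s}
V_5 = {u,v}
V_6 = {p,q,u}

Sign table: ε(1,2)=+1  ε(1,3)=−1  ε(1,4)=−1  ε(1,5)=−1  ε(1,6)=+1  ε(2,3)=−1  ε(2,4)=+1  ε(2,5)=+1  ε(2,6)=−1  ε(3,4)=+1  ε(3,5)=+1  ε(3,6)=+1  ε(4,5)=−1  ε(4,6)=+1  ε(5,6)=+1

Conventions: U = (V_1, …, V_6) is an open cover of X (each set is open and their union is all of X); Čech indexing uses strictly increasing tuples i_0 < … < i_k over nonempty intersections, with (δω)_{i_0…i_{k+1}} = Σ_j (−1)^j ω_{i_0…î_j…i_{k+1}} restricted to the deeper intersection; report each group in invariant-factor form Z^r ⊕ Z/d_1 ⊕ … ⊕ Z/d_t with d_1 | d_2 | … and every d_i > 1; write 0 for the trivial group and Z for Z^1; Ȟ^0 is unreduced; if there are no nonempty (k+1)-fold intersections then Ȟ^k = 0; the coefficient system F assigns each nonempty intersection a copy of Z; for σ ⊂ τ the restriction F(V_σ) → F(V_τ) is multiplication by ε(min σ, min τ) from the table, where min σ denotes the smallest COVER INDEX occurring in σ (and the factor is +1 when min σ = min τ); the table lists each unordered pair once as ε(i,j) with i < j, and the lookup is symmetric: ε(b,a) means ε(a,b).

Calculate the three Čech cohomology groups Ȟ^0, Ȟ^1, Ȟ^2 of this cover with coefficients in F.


intersection data:
  V12={w} V14={s} V15={v} V16={p,q} V23={t} V34={r} V56={u}
C dims 6,7; δ0: rk 6, SNF 1^5·2
Ȟ^0 = (6 − 6) − 0 = 0, so Ȟ^0 ≅ 0
Ȟ^1 = (7 − 0) − 6 = 1 plus torsion [2], so Ȟ^1 ≅ Z ⊕ Z/2
Ȟ^2 = (0 − 0) − 0 = 0, so Ȟ^2 ≅ 0

Ȟ^0(U;F) ≅ 0,  Ȟ^1(U;F) ≅ Z ⊕ Z/2,  Ȟ^2(U;F) ≅ 0


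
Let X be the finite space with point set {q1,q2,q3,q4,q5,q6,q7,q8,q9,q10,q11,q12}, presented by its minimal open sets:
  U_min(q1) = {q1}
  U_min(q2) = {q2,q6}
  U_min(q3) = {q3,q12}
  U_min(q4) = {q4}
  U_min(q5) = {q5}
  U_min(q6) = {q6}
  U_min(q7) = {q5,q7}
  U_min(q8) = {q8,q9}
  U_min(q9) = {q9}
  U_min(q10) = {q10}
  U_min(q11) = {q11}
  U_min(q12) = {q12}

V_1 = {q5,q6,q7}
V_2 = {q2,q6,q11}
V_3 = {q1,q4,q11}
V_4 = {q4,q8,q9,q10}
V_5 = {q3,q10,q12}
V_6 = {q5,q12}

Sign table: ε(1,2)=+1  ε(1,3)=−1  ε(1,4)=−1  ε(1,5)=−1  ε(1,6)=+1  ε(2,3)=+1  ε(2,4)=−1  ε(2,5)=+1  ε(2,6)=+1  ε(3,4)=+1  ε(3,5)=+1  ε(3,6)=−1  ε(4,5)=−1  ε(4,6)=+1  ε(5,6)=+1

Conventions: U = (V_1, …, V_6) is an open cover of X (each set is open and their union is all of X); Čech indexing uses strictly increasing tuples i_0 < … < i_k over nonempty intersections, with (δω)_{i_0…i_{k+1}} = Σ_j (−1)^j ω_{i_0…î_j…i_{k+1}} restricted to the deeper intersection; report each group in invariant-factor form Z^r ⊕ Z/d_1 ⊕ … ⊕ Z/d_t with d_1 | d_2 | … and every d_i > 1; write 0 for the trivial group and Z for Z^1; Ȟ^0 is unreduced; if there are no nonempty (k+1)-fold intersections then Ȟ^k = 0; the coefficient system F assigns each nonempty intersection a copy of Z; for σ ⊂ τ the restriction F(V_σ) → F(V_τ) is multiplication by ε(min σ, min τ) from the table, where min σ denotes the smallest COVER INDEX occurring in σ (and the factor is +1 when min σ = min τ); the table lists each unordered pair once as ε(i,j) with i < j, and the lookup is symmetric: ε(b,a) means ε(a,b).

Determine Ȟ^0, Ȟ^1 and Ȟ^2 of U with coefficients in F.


nerve of the cover:
  V12={q6} V16={q5} V23={q11} V34={q4} V45={q10} V56={q12}
C dims 6,6; δ0: rk 6, SNF 1^5·2
Ȟ^0 = (6 − 6) − 0 = 0, so Ȟ^0 ≅ 0
Ȟ^1 = (6 − 0) − 6 = 0 plus torsion [2], so Ȟ^1 ≅ Z/2
Ȟ^2 = (0 − 0) − 0 = 0, so Ȟ^2 ≅ 0

Ȟ^0 ≅ 0,  Ȟ^1 ≅ Z/2,  Ȟ^2 ≅ 0


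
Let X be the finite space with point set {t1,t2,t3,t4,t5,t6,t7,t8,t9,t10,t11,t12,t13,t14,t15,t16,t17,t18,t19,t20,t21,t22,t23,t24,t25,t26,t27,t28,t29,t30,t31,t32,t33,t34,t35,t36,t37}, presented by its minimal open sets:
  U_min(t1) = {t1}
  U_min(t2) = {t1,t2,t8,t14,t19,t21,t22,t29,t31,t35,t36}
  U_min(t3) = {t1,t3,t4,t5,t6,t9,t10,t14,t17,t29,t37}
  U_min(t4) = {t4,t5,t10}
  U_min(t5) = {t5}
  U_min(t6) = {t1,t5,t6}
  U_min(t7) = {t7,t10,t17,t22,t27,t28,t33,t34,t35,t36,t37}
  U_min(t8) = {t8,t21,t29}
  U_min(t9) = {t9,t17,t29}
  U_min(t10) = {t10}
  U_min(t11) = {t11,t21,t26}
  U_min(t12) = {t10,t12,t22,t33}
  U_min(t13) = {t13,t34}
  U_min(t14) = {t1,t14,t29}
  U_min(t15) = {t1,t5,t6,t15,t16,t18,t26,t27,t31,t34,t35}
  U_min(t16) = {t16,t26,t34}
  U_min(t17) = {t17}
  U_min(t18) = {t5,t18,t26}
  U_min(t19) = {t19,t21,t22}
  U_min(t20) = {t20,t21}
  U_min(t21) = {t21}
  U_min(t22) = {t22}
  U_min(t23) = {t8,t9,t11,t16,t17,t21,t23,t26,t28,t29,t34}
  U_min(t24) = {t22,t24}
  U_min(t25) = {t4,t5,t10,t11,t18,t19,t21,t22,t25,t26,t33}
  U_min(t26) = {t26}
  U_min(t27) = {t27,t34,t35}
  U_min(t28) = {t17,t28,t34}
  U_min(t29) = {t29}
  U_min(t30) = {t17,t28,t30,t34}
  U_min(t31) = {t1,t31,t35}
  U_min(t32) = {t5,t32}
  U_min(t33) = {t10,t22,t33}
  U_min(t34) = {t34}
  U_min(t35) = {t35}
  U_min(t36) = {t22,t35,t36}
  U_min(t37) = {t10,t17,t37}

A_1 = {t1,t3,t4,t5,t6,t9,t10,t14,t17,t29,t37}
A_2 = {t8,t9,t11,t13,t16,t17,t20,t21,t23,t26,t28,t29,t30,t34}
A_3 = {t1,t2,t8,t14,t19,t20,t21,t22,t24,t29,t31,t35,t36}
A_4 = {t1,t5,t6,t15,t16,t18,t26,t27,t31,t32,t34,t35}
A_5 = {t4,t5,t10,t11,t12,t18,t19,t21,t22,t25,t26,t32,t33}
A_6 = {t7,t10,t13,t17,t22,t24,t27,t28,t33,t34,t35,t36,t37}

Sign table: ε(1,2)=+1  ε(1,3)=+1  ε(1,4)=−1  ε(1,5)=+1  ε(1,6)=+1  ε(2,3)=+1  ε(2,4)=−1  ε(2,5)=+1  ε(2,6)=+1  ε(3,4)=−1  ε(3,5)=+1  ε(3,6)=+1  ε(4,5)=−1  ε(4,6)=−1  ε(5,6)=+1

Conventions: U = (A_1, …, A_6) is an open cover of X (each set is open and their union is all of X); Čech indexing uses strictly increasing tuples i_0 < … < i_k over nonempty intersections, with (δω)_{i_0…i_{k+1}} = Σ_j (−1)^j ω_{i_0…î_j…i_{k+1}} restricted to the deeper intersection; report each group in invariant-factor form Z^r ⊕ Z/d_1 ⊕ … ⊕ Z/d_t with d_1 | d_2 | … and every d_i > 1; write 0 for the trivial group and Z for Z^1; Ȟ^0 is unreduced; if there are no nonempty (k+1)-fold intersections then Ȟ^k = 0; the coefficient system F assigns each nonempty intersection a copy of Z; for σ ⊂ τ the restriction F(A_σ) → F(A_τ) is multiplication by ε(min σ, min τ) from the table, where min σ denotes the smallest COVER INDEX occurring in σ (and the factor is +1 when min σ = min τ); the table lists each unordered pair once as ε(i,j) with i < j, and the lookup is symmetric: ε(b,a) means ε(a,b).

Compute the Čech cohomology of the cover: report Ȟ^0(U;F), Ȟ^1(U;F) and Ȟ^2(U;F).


nonempty intersections:
  A12={t9,t17,t29} A13={t1,t14,t29} A14={t1,t5,t6} A15={t4,t5,t10} A16={t10,t17,t37} A23={t8,t20,t21,t29} A24={t16,t26,t34} A25={t11,t21,t26} A26={t13,t17,t28,t34} A34={t1,t31,t35} A35={t19,t21,t22} A36={t22,t24,t35,t36} A45={t5,t18,t26,t32} A46={t27,t34,t35} A56={t10,t22,t33}
  A123={t29} A126={t17} A134={t1} A145={t5} A156={t10} A235={t21} A245={t26} A246={t34} A346={t35} A356={t22}
C dims 6,15,10; δ0: rk 5, SNF 1^5; δ1: rk 10, SNF 1^9·2
Ȟ^0: (6−5)−0=1 ⇒ Z
Ȟ^1: (15−10)−5=0 ⇒ 0
Ȟ^2: (10−0)−10=0 plus torsion [2] ⇒ Z/2

Ȟ^0 = Z, Ȟ^1 = 0, Ȟ^2 = Z/2


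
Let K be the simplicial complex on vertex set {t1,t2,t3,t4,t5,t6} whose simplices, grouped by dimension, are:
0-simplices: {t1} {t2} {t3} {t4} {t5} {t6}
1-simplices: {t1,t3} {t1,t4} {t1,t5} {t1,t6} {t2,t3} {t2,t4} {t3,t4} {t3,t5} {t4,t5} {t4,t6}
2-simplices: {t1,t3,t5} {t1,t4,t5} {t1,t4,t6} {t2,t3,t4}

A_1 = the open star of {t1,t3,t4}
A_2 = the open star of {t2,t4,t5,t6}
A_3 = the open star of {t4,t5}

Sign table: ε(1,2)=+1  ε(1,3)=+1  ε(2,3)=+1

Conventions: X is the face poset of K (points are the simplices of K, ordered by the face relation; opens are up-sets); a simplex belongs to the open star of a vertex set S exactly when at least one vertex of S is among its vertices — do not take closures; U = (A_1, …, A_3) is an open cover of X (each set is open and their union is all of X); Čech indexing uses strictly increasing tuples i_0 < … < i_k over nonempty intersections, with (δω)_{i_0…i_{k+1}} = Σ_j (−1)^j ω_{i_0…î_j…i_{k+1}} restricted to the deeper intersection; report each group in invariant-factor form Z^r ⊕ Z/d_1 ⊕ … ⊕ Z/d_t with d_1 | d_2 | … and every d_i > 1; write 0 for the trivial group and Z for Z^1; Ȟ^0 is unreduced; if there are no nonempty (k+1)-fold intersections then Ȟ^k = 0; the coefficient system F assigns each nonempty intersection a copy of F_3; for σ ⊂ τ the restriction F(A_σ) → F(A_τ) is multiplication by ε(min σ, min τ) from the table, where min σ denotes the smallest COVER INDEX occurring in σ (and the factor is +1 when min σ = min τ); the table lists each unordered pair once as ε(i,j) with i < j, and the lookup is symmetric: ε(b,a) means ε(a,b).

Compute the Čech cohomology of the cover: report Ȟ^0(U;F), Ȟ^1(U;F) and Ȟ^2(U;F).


nonempty intersections:
  A1={{t1},{t3},{t4},{t1,t3},{t1,t4},{t1,t5},{t1,t6},{t2,t3},{t2,t4},{t3,t4},{t3,t5},{t4,t5},{t4,t6},{t1,t3,t5},{t1,t4,t5},{t1,t4,t6},{t2,t3,t4}} A2={{t2},{t4},{t5},{t6},{t1,t4},{t1,t5},{t1,t6},{t2,t3},{t2,t4},{t3,t4},{t3,t5},{t4,t5},{t4,t6},{t1,t3,t5},{t1,t4,t5},{t1,t4,t6},{t2,t3,t4}} A3={{t4},{t5},{t1,t4},{t1,t5},{t2,t4},{t3,t4},{t3,t5},{t4,t5},{t4,t6},{t1,t3,t5},{t1,t4,t5},{t1,t4,t6},{t2,t3,t4}}
  A12={{t4},{t1,t4},{t1,t5},{t1,t6},{t2,t3},{t2,t4},{t3,t4},{t3,t5},{t4,t5},{t4,t6},{t1,t3,t5},{t1,t4,t5},{t1,t4,t6},{t2,t3,t4}} A13={{t4},{t1,t4},{t1,t5},{t2,t4},{t3,t4},{t3,t5},{t4,t5},{t4,t6},{t1,t3,t5},{t1,t4,t5},{t1,t4,t6},{t2,t3,t4}} A23={{t4},{t5},{t1,t4},{t1,t5},{t2,t4},{t3,t4},{t3,t5},{t4,t5},{t4,t6},{t1,t3,t5},{t1,t4,t5},{t1,t4,t6},{t2,t3,t4}}
  A123={{t4},{t1,t4},{t1,t5},{t2,t4},{t3,t4},{t3,t5},{t4,t5},{t4,t6},{t1,t3,t5},{t1,t4,t5},{t1,t4,t6},{t2,t3,t4}}
C dims 3,3,1; δ0: rk_F3 2; δ1: rk_F3 1
Ȟ^0: (3−2)−0=1 ⇒ Z/3
Ȟ^1: (3−1)−2=0 ⇒ 0
Ȟ^2: (1−0)−1=0 ⇒ 0

Ȟ^0(U;F) ≅ Z/3, Ȟ^1(U;F) ≅ 0 and Ȟ^2(U;F) ≅ 0


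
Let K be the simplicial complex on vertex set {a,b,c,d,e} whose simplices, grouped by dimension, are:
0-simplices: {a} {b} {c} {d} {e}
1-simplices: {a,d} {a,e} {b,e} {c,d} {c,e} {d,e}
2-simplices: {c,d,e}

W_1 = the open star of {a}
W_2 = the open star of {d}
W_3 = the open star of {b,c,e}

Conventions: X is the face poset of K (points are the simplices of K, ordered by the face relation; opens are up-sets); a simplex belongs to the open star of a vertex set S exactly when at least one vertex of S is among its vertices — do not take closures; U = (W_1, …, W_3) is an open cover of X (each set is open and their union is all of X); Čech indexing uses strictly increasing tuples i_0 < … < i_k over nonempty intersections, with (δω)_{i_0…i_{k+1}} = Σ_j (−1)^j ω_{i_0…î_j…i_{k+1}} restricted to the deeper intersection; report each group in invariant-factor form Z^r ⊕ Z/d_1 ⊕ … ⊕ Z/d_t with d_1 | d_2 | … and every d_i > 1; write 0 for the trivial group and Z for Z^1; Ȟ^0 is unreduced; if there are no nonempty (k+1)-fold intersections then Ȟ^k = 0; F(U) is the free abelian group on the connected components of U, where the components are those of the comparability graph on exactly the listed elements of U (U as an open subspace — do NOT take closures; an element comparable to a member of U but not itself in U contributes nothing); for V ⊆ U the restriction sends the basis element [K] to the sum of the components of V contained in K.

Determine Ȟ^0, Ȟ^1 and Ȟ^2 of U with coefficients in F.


cover nerve:
  W1={{a},{a,d},{a,e}} W2={{d},{a,d},{c,d},{d,e},{c,d,e}} W3={{b},{c},{e},{a,e},{b,e},{c,d},{c,e},{d,e},{c,d,e}}
  W12={{a,d}} W13={{a,e}} W23={{c,d},{d,e},{c,d,e}}
components per intersection:
  W1: {{a},{a,d},{a,e}}
  W2: {{d},{a,d},{c,d},{d,e},{c,d,e}}
  W3: {{b},{c},{e},{a,e},{b,e},{c,d},{c,e},{d,e},{c,d,e}}
  W12: {{a,d}}
  W13: {{a,e}}
  W23: {{c,d},{d,e},{c,d,e}}
C dims 3,3; δ0: rk 2, SNF 1^2
Ȟ^0: (3−2)−0=1 ⇒ Z
Ȟ^1: (3−0)−2=1 ⇒ Z
Ȟ^2: (0−0)−0=0 ⇒ 0

Ȟ^0 ≅ Z,  Ȟ^1 ≅ Z,  Ȟ^2 ≅ 0


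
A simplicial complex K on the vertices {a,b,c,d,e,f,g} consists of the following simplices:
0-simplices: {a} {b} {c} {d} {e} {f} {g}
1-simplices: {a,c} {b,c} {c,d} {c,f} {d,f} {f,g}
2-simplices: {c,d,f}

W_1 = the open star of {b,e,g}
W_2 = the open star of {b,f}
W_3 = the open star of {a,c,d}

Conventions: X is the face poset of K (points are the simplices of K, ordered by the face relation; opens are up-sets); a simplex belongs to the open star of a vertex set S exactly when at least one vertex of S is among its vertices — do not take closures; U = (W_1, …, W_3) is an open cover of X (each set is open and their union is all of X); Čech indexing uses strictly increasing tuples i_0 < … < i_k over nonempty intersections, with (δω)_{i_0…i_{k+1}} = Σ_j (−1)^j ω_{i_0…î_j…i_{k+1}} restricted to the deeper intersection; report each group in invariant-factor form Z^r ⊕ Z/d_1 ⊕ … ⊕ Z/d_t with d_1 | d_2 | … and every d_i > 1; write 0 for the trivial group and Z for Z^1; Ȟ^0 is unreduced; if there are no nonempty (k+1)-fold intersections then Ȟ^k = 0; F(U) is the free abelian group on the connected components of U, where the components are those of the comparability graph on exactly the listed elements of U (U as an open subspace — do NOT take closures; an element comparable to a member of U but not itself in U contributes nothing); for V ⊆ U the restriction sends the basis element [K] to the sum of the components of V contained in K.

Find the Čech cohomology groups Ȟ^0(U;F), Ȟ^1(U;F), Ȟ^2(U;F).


nerve simplices:
  W1={{b},{e},{g},{b,c},{f,g}} W2={{b},{f},{b,c},{c,f},{d,f},{f,g},{c,d,f}} W3={{a},{c},{d},{a,c},{b,c},{c,d},{c,f},{d,f},{c,d,f}}
  W12={{b},{b,c},{f,g}} W13={{b,c}} W23={{b,c},{c,f},{d,f},{c,d,f}}
  W123={{b,c}}
components per intersection:
  W1: {{b},{b,c}} {{e}} {{g},{f,g}}
  W2: {{b},{b,c}} {{f},{c,f},{d,f},{f,g},{c,d,f}}
  W3: {{a},{c},{d},{a,c},{b,c},{c,d},{c,f},{d,f},{c,d,f}}
  W12: {{b},{b,c}} {{f,g}}
  W13: {{b,c}}
  W23: {{b,c}} {{c,f},{d,f},{c,d,f}}
  W123: {{b,c}}
C dims 6,5,1; δ0: rk 4, SNF 1^4; δ1: rk 1, SNF 1^1
degree 0: 6−4−0 = 2 → Ȟ^0 ≅ Z^2
degree 1: 5−1−4 = 0 → Ȟ^1 ≅ 0
degree 2: 1−0−1 = 0 → Ȟ^2 ≅ 0

Ȟ^0 = Z^2, Ȟ^1 = 0 and Ȟ^2 = 0


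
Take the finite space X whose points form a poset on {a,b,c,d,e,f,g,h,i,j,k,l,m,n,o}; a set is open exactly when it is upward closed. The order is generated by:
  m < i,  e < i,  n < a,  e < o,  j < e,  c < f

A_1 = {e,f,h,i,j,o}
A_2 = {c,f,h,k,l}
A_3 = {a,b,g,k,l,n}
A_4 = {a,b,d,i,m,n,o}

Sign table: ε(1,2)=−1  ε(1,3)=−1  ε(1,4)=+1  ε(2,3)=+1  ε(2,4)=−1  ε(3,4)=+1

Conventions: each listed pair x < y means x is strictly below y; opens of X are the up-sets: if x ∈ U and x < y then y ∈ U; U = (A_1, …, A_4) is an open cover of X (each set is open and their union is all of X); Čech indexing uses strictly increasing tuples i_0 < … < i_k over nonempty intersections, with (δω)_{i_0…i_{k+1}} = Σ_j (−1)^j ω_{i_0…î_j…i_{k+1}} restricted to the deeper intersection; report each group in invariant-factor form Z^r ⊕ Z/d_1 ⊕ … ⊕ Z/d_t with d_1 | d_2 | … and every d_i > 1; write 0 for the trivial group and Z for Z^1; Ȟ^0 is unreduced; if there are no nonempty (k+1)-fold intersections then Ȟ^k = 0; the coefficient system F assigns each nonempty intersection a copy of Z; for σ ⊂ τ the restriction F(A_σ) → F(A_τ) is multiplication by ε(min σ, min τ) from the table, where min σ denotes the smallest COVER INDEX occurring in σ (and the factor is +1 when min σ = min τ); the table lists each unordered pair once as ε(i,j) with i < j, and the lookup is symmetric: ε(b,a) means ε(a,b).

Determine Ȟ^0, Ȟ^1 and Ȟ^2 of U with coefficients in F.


nerve simplices:
  A12={f,h} A14={i,o} A23={k,l} A34={a,b,n}
C dims 4,4; δ0: rk 4, SNF 1^3·2
degree 0: 4−4−0 = 0 → Ȟ^0 ≅ 0
degree 1: 4−0−4 = 0 plus torsion [2] → Ȟ^1 ≅ Z/2
degree 2: 0−0−0 = 0 → Ȟ^2 ≅ 0

Ȟ^0 ≅ 0, Ȟ^1 ≅ Z/2, Ȟ^2 ≅ 0


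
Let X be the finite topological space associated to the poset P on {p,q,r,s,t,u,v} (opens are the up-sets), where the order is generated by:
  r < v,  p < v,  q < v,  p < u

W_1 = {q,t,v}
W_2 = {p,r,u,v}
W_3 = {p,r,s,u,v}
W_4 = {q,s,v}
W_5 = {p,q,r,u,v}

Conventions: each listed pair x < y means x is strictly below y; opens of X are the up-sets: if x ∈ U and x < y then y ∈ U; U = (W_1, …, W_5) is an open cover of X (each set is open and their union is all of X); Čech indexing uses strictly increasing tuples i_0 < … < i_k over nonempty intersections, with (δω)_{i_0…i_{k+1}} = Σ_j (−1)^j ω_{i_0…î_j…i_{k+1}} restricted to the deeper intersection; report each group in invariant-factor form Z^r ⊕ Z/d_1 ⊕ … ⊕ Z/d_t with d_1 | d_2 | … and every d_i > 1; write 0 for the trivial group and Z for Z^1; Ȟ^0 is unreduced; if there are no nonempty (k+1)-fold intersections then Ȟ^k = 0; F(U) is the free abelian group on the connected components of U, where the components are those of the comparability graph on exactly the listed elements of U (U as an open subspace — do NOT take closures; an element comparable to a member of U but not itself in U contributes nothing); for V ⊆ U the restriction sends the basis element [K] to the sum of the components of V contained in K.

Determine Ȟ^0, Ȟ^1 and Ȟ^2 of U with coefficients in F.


nonempty intersections:
  W12={v} W13={v} W14={q,v} W15={q,v} W23={p,r,u,v} W24={v} W25={p,r,u,v} W34={s,v} W35={p,r,u,v} W45={q,v}
  W123={v} W124={v} W125={v} W134={v} W135={v} W145={q,v} W234={v} W235={p,r,u,v} W245={v} W345={v}
  W1234={v} W1235={v} W1245={v} W1345={v} W2345={v}
  W12345={v}
components per intersection:
  W1: {q,v} {t}
  W2: {p,r,u,v}
  W3: {p,r,u,v} {s}
  W4: {q,v} {s}
  W5: {p,q,r,u,v}
  W12: {v}
  W13: {v}
  W14: {q,v}
  W15: {q,v}
  W23: {p,r,u,v}
  W24: {v}
  W25: {p,r,u,v}
  W34: {s} {v}
  W35: {p,r,u,v}
  W45: {q,v}
  W123: {v}
  W124: {v}
  W125: {v}
  W134: {v}
  W135: {v}
  W145: {q,v}
  W234: {v}
  W235: {p,r,u,v}
  W245: {v}
  W345: {v}
  W1234: {v}
  W1235: {v}
  W1245: {v}
  W1345: {v}
  W2345: {v}
  W12345: {v}
C dims 8,11,10,5; δ0: rk 5, SNF 1^5; δ1: rk 6, SNF 1^6; δ2: rk 4, SNF 1^4
Ȟ^0: (8−5)−0=3 ⇒ Z^3
Ȟ^1: (11−6)−5=0 ⇒ 0
Ȟ^2: (10−4)−6=0 ⇒ 0

Ȟ^0 ≅ Z^3; Ȟ^1 ≅ 0; Ȟ^2 ≅ 0


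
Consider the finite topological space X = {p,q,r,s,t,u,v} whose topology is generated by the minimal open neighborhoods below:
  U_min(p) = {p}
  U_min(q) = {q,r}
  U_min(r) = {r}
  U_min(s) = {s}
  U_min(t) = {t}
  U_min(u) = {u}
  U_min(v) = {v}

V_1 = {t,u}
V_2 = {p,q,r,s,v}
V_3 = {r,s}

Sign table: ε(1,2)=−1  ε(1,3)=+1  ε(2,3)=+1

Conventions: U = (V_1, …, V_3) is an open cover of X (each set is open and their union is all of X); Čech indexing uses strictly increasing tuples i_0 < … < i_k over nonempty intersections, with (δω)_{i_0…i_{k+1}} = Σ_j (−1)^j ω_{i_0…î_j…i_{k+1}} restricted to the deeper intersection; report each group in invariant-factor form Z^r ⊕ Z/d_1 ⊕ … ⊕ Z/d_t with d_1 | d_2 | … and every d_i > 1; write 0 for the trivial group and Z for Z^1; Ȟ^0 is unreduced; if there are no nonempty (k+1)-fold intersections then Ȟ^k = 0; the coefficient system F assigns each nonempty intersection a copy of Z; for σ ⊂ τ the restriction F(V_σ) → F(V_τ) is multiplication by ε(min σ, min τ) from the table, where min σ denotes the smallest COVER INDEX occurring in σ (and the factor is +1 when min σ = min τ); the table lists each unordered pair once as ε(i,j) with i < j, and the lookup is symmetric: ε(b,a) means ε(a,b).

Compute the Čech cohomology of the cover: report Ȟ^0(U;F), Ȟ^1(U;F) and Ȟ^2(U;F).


nerve simplices:
  V23={r,s}
C dims 3,1; δ0: rk 1, SNF 1^1
degree 0: 3−1−0 = 2 → Ȟ^0 ≅ Z^2
degree 1: 1−0−1 = 0 → Ȟ^1 ≅ 0
degree 2: 0−0−0 = 0 → Ȟ^2 ≅ 0

Ȟ^0 = Z^2, Ȟ^1 = 0, Ȟ^2 = 0


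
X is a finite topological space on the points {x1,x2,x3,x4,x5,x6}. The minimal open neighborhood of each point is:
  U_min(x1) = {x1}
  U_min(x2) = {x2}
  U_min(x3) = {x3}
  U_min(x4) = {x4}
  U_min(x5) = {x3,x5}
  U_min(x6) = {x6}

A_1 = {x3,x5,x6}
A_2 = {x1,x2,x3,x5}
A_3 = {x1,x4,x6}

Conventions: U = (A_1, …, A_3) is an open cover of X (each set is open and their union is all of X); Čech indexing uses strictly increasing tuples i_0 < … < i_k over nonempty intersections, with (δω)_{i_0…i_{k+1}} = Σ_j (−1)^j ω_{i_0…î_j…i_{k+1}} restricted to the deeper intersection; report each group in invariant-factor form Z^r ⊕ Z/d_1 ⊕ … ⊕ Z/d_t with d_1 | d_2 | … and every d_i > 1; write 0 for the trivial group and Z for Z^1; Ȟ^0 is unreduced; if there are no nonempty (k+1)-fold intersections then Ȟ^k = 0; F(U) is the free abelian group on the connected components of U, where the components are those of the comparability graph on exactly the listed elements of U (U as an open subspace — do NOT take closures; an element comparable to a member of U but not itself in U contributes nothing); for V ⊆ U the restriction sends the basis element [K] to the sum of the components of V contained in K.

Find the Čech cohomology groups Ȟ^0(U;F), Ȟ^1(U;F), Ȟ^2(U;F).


cover nerve:
  A12={x3,x5} A13={x6} A23={x1}
components per intersection:
  A1: {x3,x5} {x6}
  A2: {x1} {x2} {x3,x5}
  A3: {x1} {x4} {x6}
  A12: {x3,x5}
  A13: {x6}
  A23: {x1}
C dims 8,3; δ0: rk 3, SNF 1^3
Ȟ^0: (8−3)−0=5 ⇒ Z^5
Ȟ^1: (3−0)−3=0 ⇒ 0
Ȟ^2: (0−0)−0=0 ⇒ 0

Ȟ^0 = Z^5,  Ȟ^1 = 0,  Ȟ^2 = 0


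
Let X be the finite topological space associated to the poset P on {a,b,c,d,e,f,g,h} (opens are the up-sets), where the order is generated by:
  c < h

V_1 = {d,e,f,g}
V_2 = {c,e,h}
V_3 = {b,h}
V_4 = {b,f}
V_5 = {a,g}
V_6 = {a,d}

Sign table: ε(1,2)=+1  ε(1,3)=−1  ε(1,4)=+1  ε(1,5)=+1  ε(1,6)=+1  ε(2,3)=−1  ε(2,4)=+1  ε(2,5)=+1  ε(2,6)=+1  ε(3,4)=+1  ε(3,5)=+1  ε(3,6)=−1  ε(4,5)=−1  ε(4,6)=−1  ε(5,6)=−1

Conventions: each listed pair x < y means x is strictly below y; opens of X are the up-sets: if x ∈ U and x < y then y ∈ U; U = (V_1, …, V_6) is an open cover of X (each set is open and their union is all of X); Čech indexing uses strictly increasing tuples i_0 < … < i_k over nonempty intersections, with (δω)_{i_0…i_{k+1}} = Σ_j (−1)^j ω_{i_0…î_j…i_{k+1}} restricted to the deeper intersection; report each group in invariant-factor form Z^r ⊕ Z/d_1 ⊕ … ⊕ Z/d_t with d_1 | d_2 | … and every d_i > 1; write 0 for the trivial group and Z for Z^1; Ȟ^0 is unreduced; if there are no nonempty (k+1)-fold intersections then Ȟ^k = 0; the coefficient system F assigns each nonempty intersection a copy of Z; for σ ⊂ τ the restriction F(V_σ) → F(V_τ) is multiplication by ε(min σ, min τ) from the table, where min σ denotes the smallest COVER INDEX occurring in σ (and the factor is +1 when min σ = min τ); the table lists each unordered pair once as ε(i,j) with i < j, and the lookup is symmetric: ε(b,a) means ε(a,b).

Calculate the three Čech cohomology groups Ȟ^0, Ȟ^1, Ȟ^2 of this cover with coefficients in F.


nerve of the cover:
  V12={e} V14={f} V15={g} V16={d} V23={h} V34={b} V56={a}
C dims 6,7; δ0: rk 6, SNF 1^5·2
Ȟ^0 = (6 − 6) − 0 = 0, so Ȟ^0 ≅ 0
Ȟ^1 = (7 − 0) − 6 = 1 plus torsion [2], so Ȟ^1 ≅ Z ⊕ Z/2
Ȟ^2 = (0 − 0) − 0 = 0, so Ȟ^2 ≅ 0

Ȟ^0 = 0,  Ȟ^1 = Z ⊕ Z/2,  Ȟ^2 = 0


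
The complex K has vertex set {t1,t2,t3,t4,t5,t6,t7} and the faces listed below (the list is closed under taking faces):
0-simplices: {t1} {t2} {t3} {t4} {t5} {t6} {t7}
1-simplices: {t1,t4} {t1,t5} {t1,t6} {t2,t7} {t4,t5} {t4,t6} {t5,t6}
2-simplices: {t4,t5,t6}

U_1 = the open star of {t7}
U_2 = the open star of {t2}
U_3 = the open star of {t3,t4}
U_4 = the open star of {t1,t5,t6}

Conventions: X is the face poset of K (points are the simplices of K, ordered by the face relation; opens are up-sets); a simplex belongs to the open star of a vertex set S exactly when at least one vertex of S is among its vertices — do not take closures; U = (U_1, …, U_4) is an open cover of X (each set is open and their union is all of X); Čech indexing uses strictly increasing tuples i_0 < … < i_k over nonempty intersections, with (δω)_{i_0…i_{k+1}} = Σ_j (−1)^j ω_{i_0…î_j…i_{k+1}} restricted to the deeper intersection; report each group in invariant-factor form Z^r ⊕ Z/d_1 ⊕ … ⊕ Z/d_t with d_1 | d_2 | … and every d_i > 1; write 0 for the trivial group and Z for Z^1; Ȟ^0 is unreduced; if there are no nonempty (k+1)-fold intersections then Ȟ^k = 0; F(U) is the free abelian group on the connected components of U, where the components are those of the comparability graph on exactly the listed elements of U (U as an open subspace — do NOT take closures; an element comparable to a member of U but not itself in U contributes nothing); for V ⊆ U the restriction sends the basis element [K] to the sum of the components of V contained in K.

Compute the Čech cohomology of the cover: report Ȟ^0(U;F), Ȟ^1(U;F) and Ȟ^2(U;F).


nerve simplices:
  U1={{t7},{t2,t7}} U2={{t2},{t2,t7}} U3={{t3},{t4},{t1,t4},{t4,t5},{t4,t6},{t4,t5,t6}} U4={{t1},{t5},{t6},{t1,t4},{t1,t5},{t1,t6},{t4,t5},{t4,t6},{t5,t6},{t4,t5,t6}}
  U12={{t2,t7}} U34={{t1,t4},{t4,t5},{t4,t6},{t4,t5,t6}}
components per intersection:
  U1: {{t7},{t2,t7}}
  U2: {{t2},{t2,t7}}
  U3: {{t3}} {{t4},{t1,t4},{t4,t5},{t4,t6},{t4,t5,t6}}
  U4: {{t1},{t5},{t6},{t1,t4},{t1,t5},{t1,t6},{t4,t5},{t4,t6},{t5,t6},{t4,t5,t6}}
  U12: {{t2,t7}}
  U34: {{t1,t4}} {{t4,t5},{t4,t6},{t4,t5,t6}}
C dims 5,3; δ0: rk 2, SNF 1^2
degree 0: 5−2−0 = 3 → Ȟ^0 ≅ Z^3
degree 1: 3−0−2 = 1 → Ȟ^1 ≅ Z
degree 2: 0−0−0 = 0 → Ȟ^2 ≅ 0

Ȟ^0(U;F) ≅ Z^3,  Ȟ^1(U;F) ≅ Z,  Ȟ^2(U;F) ≅ 0
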